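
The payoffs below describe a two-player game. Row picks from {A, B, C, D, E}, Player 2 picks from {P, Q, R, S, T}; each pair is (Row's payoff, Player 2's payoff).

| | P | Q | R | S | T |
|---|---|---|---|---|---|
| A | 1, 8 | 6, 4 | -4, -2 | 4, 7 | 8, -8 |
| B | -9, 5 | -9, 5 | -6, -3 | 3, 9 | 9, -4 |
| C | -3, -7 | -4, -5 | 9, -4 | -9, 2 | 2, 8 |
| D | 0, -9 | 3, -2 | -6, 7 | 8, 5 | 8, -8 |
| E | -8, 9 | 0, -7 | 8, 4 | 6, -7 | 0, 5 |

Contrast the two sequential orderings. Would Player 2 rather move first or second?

second

If Row leads: Player 2's best replies are A→P, B→S, C→T, D→R, E→P; Row's induced payoffs 1, 3, 2, -6, -8; outcome (B, S), payoffs (3, 9).
If Player 2 leads: Row's best replies are P→A, Q→A, R→C, S→D, T→B; Player 2's induced payoffs 8, 4, -4, 5, -4; outcome (A, P), payoffs (1, 8).
Player 2 gets 8 moving first and 9 moving second, so Player 2 prefers to move second.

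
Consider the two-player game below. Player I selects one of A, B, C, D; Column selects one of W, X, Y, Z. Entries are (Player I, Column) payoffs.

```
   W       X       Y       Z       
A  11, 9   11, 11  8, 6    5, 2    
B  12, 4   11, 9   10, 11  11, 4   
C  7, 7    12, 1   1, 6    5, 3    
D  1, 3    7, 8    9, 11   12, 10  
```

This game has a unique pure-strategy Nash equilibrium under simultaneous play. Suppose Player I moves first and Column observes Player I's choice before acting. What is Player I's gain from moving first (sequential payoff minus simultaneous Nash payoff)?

Column best-responds to each possible Player I move:
- A: Column compares 9, 11, 6, 2 and picks X; Player I would get 11.
- B: Column compares 4, 9, 11, 4 and picks Y; Player I would get 10.
- C: Column compares 7, 1, 6, 3 and picks W; Player I would get 7.
- D: Column compares 3, 8, 11, 10 and picks Y; Player I would get 9.
Maximizing over 11, 10, 7, 9, Player I chooses A. Subgame-perfect outcome: (A, X) with payoffs (11, 11).
Now find the simultaneous Nash equilibrium.
Player I's best replies: W→B; X→C; Y→B; Z→D.
Column's best replies: A→X; B→Y; C→W; D→Y.
Only (B, Y) has each player best-responding; Nash payoffs (10, 11).
Player I's commitment gain: 11 − 10 = 1.

1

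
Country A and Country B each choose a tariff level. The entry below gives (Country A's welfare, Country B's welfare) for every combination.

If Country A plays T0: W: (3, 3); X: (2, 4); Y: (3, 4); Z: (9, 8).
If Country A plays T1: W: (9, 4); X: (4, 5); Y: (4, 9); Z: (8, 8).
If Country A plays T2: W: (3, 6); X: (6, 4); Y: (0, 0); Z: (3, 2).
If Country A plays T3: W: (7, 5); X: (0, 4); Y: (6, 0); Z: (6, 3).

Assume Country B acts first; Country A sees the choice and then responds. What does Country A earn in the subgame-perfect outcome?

9

Backward induction with Country B moving first.
- W → Country A plays T1 (best of 3, 9, 3, 7); Country B gets 4.
- X → Country A plays T2 (best of 2, 4, 6, 0); Country B gets 4.
- Y → Country A plays T3 (best of 3, 4, 0, 6); Country B gets 0.
- Z → Country A plays T0 (best of 9, 8, 3, 6); Country B gets 8.
Country B's induced payoffs are 4, 4, 0, 8, so Country B commits to Z. Subgame-perfect outcome: (T0, Z) with payoffs (9, 8).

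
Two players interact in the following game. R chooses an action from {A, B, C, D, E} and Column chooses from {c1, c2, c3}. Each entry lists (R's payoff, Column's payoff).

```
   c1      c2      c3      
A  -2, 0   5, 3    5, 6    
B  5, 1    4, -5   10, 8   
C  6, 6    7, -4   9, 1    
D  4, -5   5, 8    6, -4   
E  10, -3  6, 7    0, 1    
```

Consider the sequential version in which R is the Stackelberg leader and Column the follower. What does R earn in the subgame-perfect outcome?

Backward induction with R moving first.
- A: BR = c3, leader payoff 5.
- B: BR = c3, leader payoff 10.
- C: BR = c1, leader payoff 6.
- D: BR = c2, leader payoff 5.
- E: BR = c2, leader payoff 6.
Maximizing over 5, 10, 6, 5, 6, R chooses B. Subgame-perfect outcome: (B, c3) with payoffs (10, 8).

10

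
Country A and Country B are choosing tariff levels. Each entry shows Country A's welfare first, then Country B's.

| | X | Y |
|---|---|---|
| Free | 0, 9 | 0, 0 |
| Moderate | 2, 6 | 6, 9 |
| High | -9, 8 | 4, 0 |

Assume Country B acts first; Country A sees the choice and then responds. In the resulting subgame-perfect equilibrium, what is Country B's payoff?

Backward induction with Country B moving first.
- X: Country A compares 0, 2, -9 and picks Moderate; Country B would get 6.
- Y: Country A compares 0, 6, 4 and picks Moderate; Country B would get 9.
Among 6, 9, the best is 9 at Y. Subgame-perfect outcome: (Moderate, Y) with payoffs (6, 9).

9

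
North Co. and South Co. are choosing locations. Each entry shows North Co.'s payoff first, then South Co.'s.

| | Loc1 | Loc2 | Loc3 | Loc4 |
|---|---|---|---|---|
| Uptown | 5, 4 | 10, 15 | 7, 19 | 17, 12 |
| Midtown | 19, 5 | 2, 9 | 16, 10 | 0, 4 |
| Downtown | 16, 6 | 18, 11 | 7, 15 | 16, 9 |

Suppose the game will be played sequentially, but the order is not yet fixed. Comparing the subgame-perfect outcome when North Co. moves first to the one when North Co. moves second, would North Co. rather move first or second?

If North Co. leads: South Co.'s best replies are Uptown→Loc3, Midtown→Loc3, Downtown→Loc3; North Co.'s induced payoffs 7, 16, 7; outcome (Midtown, Loc3), payoffs (16, 10).
If South Co. leads: North Co.'s best replies are Loc1→Midtown, Loc2→Downtown, Loc3→Midtown, Loc4→Uptown; South Co.'s induced payoffs 5, 11, 10, 12; outcome (Uptown, Loc4), payoffs (17, 12).
North Co. gets 16 moving first and 17 moving second, so North Co. prefers to move second.

second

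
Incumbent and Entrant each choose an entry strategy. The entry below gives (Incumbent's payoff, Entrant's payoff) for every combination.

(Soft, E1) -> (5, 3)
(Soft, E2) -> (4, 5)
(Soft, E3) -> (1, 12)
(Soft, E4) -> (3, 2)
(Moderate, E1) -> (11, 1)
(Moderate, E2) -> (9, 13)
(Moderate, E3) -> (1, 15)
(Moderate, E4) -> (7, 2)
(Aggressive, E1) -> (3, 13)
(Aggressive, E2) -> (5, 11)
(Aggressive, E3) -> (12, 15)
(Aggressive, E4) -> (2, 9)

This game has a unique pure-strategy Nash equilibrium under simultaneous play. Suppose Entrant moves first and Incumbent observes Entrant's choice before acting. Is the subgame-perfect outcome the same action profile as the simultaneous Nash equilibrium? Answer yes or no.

Incumbent best-responds to each possible Entrant move:
- E1 → Incumbent plays Moderate (best of 5, 11, 3); Entrant gets 1.
- E2 → Incumbent plays Moderate (best of 4, 9, 5); Entrant gets 13.
- E3 → Incumbent plays Aggressive (best of 1, 1, 12); Entrant gets 15.
- E4 → Incumbent plays Moderate (best of 3, 7, 2); Entrant gets 2.
Among 1, 13, 15, 2, the best is 15 at E3. Subgame-perfect outcome: (Aggressive, E3) with payoffs (12, 15).
Now find the simultaneous Nash equilibrium.
Incumbent's best replies: E1→Moderate; E2→Moderate; E3→Aggressive; E4→Moderate.
Entrant's best replies: Soft→E3; Moderate→E3; Aggressive→E3.
Only (Aggressive, E3) has each player best-responding; Nash payoffs (12, 15).
Sequential outcome (Aggressive, E3) coincides with the Nash profile (Aggressive, E3).

yes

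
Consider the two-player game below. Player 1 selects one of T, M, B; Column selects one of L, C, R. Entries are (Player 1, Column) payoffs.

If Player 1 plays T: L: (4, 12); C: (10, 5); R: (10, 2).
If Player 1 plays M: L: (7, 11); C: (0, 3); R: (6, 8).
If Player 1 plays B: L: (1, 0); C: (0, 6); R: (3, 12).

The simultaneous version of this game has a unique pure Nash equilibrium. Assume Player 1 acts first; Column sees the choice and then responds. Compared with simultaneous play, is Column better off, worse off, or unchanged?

Column best-responds to each possible Player 1 move:
- T: BR = L, leader payoff 4.
- M: BR = L, leader payoff 7.
- B: BR = R, leader payoff 3.
Maximizing over 4, 7, 3, Player 1 chooses M. Subgame-perfect outcome: (M, L) with payoffs (7, 11).
Under simultaneous play:
Player 1's best replies: L→M; C→T; R→T.
Column's best replies: T→L; M→L; B→R.
Only (M, L) has each player best-responding; Nash payoffs (7, 11).
Column earns 11 sequentially versus 11 at the Nash outcome: unchanged.

unchanged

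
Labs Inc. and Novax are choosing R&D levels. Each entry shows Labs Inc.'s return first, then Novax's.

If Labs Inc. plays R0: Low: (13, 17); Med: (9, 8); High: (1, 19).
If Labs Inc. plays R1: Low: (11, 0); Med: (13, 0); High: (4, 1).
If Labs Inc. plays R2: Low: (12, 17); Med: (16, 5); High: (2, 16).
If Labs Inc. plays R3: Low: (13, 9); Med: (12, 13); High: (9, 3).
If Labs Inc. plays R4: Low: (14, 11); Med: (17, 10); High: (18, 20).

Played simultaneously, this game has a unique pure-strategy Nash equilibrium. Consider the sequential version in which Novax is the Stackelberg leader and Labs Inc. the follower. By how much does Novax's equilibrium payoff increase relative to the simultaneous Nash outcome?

Work backward from Labs Inc.'s decision.
- Low → Labs Inc. plays R4 (best of 13, 11, 12, 13, 14); Novax gets 11.
- Med → Labs Inc. plays R4 (best of 9, 13, 16, 12, 17); Novax gets 10.
- High → Labs Inc. plays R4 (best of 1, 4, 2, 9, 18); Novax gets 20.
Maximizing over 11, 10, 20, Novax chooses High. Subgame-perfect outcome: (R4, High) with payoffs (18, 20).
Now find the simultaneous Nash equilibrium.
Labs Inc.'s best replies: Low→R4; Med→R4; High→R4.
Novax's best replies: R0→High; R1→High; R2→Low; R3→Med; R4→High.
The unique mutual best reply is (R4, High), giving (18, 20).
Novax's commitment gain: 20 − 20 = 0.

0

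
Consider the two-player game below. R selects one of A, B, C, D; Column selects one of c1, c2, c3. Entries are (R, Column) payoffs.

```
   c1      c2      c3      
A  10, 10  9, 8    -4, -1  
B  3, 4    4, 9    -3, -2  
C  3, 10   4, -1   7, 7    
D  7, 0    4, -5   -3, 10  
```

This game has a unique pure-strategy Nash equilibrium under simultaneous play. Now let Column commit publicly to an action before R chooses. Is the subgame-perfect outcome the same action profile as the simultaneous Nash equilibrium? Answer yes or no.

yes

R best-responds to each possible Column move:
- c1: BR = A, leader payoff 10.
- c2: BR = A, leader payoff 8.
- c3: BR = C, leader payoff 7.
Column's induced payoffs are 10, 8, 7, so Column commits to c1. Subgame-perfect outcome: (A, c1) with payoffs (10, 10).
For the simultaneous game, intersect best replies.
R's best replies: c1→A; c2→A; c3→C.
Column's best replies: A→c1; B→c2; C→c1; D→c3.
Only (A, c1) has each player best-responding; Nash payoffs (10, 10).
Sequential outcome (A, c1) coincides with the Nash profile (A, c1).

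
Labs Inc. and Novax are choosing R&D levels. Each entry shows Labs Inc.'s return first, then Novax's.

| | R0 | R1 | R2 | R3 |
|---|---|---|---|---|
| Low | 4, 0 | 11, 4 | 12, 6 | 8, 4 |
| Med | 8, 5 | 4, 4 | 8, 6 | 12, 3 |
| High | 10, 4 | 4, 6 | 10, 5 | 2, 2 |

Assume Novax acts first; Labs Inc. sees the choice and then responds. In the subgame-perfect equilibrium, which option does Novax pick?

R2

Solve by backward induction (Novax leads).
- R0: Labs Inc. compares 4, 8, 10 and picks High; Novax would get 4.
- R1: Labs Inc. compares 11, 4, 4 and picks Low; Novax would get 4.
- R2: Labs Inc. compares 12, 8, 10 and picks Low; Novax would get 6.
- R3: Labs Inc. compares 8, 12, 2 and picks Med; Novax would get 3.
Maximizing over 4, 4, 6, 3, Novax chooses R2. Subgame-perfect outcome: (Low, R2) with payoffs (12, 6).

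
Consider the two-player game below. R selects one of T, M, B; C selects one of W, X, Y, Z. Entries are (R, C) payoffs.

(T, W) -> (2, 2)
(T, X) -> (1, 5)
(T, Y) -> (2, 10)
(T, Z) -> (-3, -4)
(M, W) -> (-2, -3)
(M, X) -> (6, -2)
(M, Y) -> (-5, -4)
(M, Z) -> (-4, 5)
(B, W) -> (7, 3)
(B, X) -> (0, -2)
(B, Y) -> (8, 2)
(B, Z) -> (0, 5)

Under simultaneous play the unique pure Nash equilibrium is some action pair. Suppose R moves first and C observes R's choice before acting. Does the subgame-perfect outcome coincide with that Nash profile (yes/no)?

Backward induction with R moving first.
- T → C plays Y (best of 2, 5, 10, -4); R gets 2.
- M → C plays Z (best of -3, -2, -4, 5); R gets -4.
- B → C plays Z (best of 3, -2, 2, 5); R gets 0.
Among 2, -4, 0, the best is 2 at T. Subgame-perfect outcome: (T, Y) with payoffs (2, 10).
For the simultaneous game, intersect best replies.
R's best replies: W→B; X→M; Y→B; Z→B.
C's best replies: T→Y; M→Z; B→Z.
The unique mutual best reply is (B, Z), giving (0, 5).
Sequential outcome (T, Y) differs from the Nash profile (B, Z).

no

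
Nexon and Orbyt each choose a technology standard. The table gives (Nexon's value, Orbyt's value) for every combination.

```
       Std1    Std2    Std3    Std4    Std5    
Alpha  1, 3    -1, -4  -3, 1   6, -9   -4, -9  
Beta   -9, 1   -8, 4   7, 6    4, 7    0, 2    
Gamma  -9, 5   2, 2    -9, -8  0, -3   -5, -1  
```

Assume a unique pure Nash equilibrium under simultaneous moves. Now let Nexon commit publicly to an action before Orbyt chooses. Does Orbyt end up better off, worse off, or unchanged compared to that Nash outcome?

better off

Backward induction with Nexon moving first.
- Alpha: Orbyt compares 3, -4, 1, -9, -9 and picks Std1; Nexon would get 1.
- Beta: Orbyt compares 1, 4, 6, 7, 2 and picks Std4; Nexon would get 4.
- Gamma: Orbyt compares 5, 2, -8, -3, -1 and picks Std1; Nexon would get -9.
Nexon's induced payoffs are 1, 4, -9, so Nexon commits to Beta. Subgame-perfect outcome: (Beta, Std4) with payoffs (4, 7).
For the simultaneous game, intersect best replies.
Nexon's best replies: Std1→Alpha; Std2→Gamma; Std3→Beta; Std4→Alpha; Std5→Beta.
Orbyt's best replies: Alpha→Std1; Beta→Std4; Gamma→Std1.
Only (Alpha, Std1) has each player best-responding; Nash payoffs (1, 3).
Orbyt earns 7 sequentially versus 3 at the Nash outcome: better off.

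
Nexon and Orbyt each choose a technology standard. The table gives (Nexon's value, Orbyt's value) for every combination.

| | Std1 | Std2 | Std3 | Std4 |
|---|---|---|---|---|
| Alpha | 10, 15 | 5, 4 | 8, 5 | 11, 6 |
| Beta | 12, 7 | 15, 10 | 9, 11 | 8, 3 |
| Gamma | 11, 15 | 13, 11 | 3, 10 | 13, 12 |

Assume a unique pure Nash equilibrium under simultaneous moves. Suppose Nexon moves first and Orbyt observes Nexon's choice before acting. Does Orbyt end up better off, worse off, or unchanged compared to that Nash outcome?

Backward induction with Nexon moving first.
- Alpha: Orbyt compares 15, 4, 5, 6 and picks Std1; Nexon would get 10.
- Beta: Orbyt compares 7, 10, 11, 3 and picks Std3; Nexon would get 9.
- Gamma: Orbyt compares 15, 11, 10, 12 and picks Std1; Nexon would get 11.
Among 10, 9, 11, the best is 11 at Gamma. Subgame-perfect outcome: (Gamma, Std1) with payoffs (11, 15).
For the simultaneous game, intersect best replies.
Nexon's best replies: Std1→Beta; Std2→Beta; Std3→Beta; Std4→Gamma.
Orbyt's best replies: Alpha→Std1; Beta→Std3; Gamma→Std1.
The unique mutual best reply is (Beta, Std3), giving (9, 11).
Orbyt earns 15 sequentially versus 11 at the Nash outcome: better off.

better off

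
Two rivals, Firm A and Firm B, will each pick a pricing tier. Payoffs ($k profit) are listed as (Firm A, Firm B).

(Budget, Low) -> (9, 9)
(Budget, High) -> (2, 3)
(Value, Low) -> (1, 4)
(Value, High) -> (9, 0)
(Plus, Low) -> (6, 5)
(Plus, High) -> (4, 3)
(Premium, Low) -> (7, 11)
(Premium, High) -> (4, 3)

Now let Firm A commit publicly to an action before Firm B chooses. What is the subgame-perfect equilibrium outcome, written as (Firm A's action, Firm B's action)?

Solve by backward induction (Firm A leads).
- Budget: Firm B compares 9, 3 and picks Low; Firm A would get 9.
- Value: Firm B compares 4, 0 and picks Low; Firm A would get 1.
- Plus: Firm B compares 5, 3 and picks Low; Firm A would get 6.
- Premium: Firm B compares 11, 3 and picks Low; Firm A would get 7.
Firm A's induced payoffs are 9, 1, 6, 7, so Firm A commits to Budget. Subgame-perfect outcome: (Budget, Low) with payoffs (9, 9).

(Budget, Low)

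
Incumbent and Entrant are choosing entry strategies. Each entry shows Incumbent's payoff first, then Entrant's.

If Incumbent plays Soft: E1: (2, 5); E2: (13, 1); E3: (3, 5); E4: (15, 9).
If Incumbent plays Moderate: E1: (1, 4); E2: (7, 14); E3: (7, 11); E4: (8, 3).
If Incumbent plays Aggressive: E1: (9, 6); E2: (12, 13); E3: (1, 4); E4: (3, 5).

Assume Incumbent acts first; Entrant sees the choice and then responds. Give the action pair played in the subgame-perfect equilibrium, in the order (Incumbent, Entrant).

Entrant best-responds to each possible Incumbent move:
- Soft → Entrant plays E4 (best of 5, 1, 5, 9); Incumbent gets 15.
- Moderate → Entrant plays E2 (best of 4, 14, 11, 3); Incumbent gets 7.
- Aggressive → Entrant plays E2 (best of 6, 13, 4, 5); Incumbent gets 12.
Incumbent's induced payoffs are 15, 7, 12, so Incumbent commits to Soft. Subgame-perfect outcome: (Soft, E4) with payoffs (15, 9).

(Soft, E4)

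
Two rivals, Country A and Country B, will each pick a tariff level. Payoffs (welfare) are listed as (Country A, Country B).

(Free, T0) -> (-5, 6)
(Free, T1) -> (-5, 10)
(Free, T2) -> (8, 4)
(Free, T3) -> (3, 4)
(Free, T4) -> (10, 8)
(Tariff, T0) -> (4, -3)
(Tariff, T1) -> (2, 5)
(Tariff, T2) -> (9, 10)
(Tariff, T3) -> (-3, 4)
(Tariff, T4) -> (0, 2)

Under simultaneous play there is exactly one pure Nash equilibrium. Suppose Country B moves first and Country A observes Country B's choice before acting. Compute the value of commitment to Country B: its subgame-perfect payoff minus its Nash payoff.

0

Country A best-responds to each possible Country B move:
- T0 → Country A plays Tariff (best of -5, 4); Country B gets -3.
- T1 → Country A plays Tariff (best of -5, 2); Country B gets 5.
- T2 → Country A plays Tariff (best of 8, 9); Country B gets 10.
- T3 → Country A plays Free (best of 3, -3); Country B gets 4.
- T4 → Country A plays Free (best of 10, 0); Country B gets 8.
Maximizing over -3, 5, 10, 4, 8, Country B chooses T2. Subgame-perfect outcome: (Tariff, T2) with payoffs (9, 10).
Now find the simultaneous Nash equilibrium.
Country A's best replies: T0→Tariff; T1→Tariff; T2→Tariff; T3→Free; T4→Free.
Country B's best replies: Free→T1; Tariff→T2.
Only (Tariff, T2) has each player best-responding; Nash payoffs (9, 10).
Country B's commitment gain: 10 − 10 = 0.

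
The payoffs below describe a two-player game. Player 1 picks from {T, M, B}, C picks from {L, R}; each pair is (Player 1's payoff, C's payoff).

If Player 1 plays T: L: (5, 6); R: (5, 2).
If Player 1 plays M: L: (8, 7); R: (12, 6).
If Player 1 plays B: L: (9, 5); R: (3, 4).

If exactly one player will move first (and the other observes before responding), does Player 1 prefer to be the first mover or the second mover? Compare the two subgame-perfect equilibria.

second

If Player 1 leads: C's best replies are T→L, M→L, B→L; Player 1's induced payoffs 5, 8, 9; outcome (B, L), payoffs (9, 5).
If C leads: Player 1's best replies are L→B, R→M; C's induced payoffs 5, 6; outcome (M, R), payoffs (12, 6).
Player 1 gets 9 moving first and 12 moving second, so Player 1 prefers to move second.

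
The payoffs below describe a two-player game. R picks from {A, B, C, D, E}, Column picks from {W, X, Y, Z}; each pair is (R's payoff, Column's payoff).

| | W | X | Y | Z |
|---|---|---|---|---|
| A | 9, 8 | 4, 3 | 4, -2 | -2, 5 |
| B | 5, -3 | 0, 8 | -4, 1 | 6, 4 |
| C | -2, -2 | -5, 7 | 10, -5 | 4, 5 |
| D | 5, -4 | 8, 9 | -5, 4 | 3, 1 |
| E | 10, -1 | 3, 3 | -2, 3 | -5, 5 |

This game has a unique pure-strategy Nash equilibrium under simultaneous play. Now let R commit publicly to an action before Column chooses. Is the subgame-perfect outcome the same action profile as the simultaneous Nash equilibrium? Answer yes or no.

no

Work backward from Column's decision.
- A: Column compares 8, 3, -2, 5 and picks W; R would get 9.
- B: Column compares -3, 8, 1, 4 and picks X; R would get 0.
- C: Column compares -2, 7, -5, 5 and picks X; R would get -5.
- D: Column compares -4, 9, 4, 1 and picks X; R would get 8.
- E: Column compares -1, 3, 3, 5 and picks Z; R would get -5.
R's induced payoffs are 9, 0, -5, 8, -5, so R commits to A. Subgame-perfect outcome: (A, W) with payoffs (9, 8).
Under simultaneous play:
R's best replies: W→E; X→D; Y→C; Z→B.
Column's best replies: A→W; B→X; C→X; D→X; E→Z.
Only (D, X) has each player best-responding; Nash payoffs (8, 9).
Sequential outcome (A, W) differs from the Nash profile (D, X).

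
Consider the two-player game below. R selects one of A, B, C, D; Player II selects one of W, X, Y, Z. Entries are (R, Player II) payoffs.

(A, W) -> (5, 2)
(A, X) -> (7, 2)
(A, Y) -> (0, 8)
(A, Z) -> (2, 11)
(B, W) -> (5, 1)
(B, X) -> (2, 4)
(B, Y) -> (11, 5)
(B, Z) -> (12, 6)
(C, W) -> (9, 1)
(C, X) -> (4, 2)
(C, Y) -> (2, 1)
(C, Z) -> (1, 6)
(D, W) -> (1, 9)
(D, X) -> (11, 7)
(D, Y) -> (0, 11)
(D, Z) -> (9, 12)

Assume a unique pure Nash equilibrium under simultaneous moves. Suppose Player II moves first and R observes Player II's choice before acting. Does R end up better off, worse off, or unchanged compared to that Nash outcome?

Solve by backward induction (Player II leads).
- W → R plays C (best of 5, 5, 9, 1); Player II gets 1.
- X → R plays D (best of 7, 2, 4, 11); Player II gets 7.
- Y → R plays B (best of 0, 11, 2, 0); Player II gets 5.
- Z → R plays B (best of 2, 12, 1, 9); Player II gets 6.
Among 1, 7, 5, 6, the best is 7 at X. Subgame-perfect outcome: (D, X) with payoffs (11, 7).
Under simultaneous play:
R's best replies: W→C; X→D; Y→B; Z→B.
Player II's best replies: A→Z; B→Z; C→Z; D→Z.
The unique mutual best reply is (B, Z), giving (12, 6).
R earns 11 sequentially versus 12 at the Nash outcome: worse off.

worse off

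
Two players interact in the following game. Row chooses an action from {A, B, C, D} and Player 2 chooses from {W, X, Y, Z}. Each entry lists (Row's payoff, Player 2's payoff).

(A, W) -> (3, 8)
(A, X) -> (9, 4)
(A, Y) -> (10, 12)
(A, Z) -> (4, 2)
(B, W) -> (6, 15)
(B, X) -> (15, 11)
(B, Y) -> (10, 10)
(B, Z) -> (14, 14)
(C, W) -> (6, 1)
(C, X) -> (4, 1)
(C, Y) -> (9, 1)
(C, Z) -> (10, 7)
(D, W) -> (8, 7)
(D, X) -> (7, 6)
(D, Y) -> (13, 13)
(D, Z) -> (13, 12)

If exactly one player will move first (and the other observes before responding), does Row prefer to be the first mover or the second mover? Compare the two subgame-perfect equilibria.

second

If Row leads: Player 2's best replies are A→Y, B→W, C→Z, D→Y; Row's induced payoffs 10, 6, 10, 13; outcome (D, Y), payoffs (13, 13).
If Player 2 leads: Row's best replies are W→D, X→B, Y→D, Z→B; Player 2's induced payoffs 7, 11, 13, 14; outcome (B, Z), payoffs (14, 14).
Row gets 13 moving first and 14 moving second, so Row prefers to move second.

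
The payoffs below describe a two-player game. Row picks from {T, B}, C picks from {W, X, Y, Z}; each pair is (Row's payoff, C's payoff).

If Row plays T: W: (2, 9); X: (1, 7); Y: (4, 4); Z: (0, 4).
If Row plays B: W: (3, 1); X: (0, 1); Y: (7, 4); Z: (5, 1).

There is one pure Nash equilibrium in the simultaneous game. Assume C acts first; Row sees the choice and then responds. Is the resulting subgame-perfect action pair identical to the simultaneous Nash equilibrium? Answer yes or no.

no

Work backward from Row's decision.
- W: BR = B, leader payoff 1.
- X: BR = T, leader payoff 7.
- Y: BR = B, leader payoff 4.
- Z: BR = B, leader payoff 1.
Maximizing over 1, 7, 4, 1, C chooses X. Subgame-perfect outcome: (T, X) with payoffs (1, 7).
For the simultaneous game, intersect best replies.
Row's best replies: W→B; X→T; Y→B; Z→B.
C's best replies: T→W; B→Y.
The unique mutual best reply is (B, Y), giving (7, 4).
Sequential outcome (T, X) differs from the Nash profile (B, Y).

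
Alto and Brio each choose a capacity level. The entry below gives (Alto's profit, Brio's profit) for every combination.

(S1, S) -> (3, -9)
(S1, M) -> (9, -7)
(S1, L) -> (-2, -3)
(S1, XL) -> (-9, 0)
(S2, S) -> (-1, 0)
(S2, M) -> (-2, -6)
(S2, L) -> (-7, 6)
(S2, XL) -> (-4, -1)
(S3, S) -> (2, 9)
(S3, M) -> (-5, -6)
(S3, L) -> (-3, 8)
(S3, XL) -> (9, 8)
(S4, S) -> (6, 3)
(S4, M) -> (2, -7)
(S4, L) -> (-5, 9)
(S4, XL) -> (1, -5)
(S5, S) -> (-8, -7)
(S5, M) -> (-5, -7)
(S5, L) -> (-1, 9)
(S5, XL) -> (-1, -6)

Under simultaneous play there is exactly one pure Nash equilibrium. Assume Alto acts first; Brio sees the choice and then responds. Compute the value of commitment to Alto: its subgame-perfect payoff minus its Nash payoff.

3

Brio best-responds to each possible Alto move:
- S1: BR = XL, leader payoff -9.
- S2: BR = L, leader payoff -7.
- S3: BR = S, leader payoff 2.
- S4: BR = L, leader payoff -5.
- S5: BR = L, leader payoff -1.
Among -9, -7, 2, -5, -1, the best is 2 at S3. Subgame-perfect outcome: (S3, S) with payoffs (2, 9).
For the simultaneous game, intersect best replies.
Alto's best replies: S→S4; M→S1; L→S5; XL→S3.
Brio's best replies: S1→XL; S2→L; S3→S; S4→L; S5→L.
The unique mutual best reply is (S5, L), giving (-1, 9).
Alto's commitment gain: 2 − -1 = 3.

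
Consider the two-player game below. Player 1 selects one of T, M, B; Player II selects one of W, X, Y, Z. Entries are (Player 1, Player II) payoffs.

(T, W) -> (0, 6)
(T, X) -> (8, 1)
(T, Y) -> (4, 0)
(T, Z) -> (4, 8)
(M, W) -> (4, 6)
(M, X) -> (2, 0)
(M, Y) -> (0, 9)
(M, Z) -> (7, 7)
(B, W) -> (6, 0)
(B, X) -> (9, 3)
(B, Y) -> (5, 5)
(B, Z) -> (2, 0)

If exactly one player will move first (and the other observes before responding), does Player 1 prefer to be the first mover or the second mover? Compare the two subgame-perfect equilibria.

second

If Player 1 leads: Player II's best replies are T→Z, M→Y, B→Y; Player 1's induced payoffs 4, 0, 5; outcome (B, Y), payoffs (5, 5).
If Player II leads: Player 1's best replies are W→B, X→B, Y→B, Z→M; Player II's induced payoffs 0, 3, 5, 7; outcome (M, Z), payoffs (7, 7).
Player 1 gets 5 moving first and 7 moving second, so Player 1 prefers to move second.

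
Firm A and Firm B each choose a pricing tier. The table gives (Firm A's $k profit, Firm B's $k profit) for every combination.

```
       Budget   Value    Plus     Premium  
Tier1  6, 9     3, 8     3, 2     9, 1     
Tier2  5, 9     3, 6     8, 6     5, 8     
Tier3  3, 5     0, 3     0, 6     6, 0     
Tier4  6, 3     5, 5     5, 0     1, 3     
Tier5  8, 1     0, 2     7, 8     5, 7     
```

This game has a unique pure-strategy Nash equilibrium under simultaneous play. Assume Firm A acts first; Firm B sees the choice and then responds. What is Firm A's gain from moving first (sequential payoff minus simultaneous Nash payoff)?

2

Work backward from Firm B's decision.
- Tier1: BR = Budget, leader payoff 6.
- Tier2: BR = Budget, leader payoff 5.
- Tier3: BR = Plus, leader payoff 0.
- Tier4: BR = Value, leader payoff 5.
- Tier5: BR = Plus, leader payoff 7.
Firm A's induced payoffs are 6, 5, 0, 5, 7, so Firm A commits to Tier5. Subgame-perfect outcome: (Tier5, Plus) with payoffs (7, 8).
For the simultaneous game, intersect best replies.
Firm A's best replies: Budget→Tier5; Value→Tier4; Plus→Tier2; Premium→Tier1.
Firm B's best replies: Tier1→Budget; Tier2→Budget; Tier3→Plus; Tier4→Value; Tier5→Plus.
The unique mutual best reply is (Tier4, Value), giving (5, 5).
Firm A's commitment gain: 7 − 5 = 2.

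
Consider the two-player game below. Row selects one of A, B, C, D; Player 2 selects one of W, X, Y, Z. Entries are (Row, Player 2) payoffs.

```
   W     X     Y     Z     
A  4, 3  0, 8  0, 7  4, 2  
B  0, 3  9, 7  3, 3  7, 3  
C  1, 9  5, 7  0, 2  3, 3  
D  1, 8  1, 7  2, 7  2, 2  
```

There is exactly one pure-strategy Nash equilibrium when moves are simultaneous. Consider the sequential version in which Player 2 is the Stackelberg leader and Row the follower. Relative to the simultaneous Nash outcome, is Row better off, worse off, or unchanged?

Work backward from Row's decision.
- W: BR = A, leader payoff 3.
- X: BR = B, leader payoff 7.
- Y: BR = B, leader payoff 3.
- Z: BR = B, leader payoff 3.
Among 3, 7, 3, 3, the best is 7 at X. Subgame-perfect outcome: (B, X) with payoffs (9, 7).
Under simultaneous play:
Row's best replies: W→A; X→B; Y→B; Z→B.
Player 2's best replies: A→X; B→X; C→W; D→W.
The unique mutual best reply is (B, X), giving (9, 7).
Row earns 9 sequentially versus 9 at the Nash outcome: unchanged.

unchanged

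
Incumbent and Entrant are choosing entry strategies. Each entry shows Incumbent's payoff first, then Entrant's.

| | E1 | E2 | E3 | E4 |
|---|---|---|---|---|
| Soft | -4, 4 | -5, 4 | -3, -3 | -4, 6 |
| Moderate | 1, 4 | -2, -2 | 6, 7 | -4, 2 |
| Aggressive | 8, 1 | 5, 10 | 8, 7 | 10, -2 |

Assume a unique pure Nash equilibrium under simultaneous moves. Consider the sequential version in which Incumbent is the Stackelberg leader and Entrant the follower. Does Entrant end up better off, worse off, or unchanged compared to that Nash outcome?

Entrant best-responds to each possible Incumbent move:
- Soft: Entrant compares 4, 4, -3, 6 and picks E4; Incumbent would get -4.
- Moderate: Entrant compares 4, -2, 7, 2 and picks E3; Incumbent would get 6.
- Aggressive: Entrant compares 1, 10, 7, -2 and picks E2; Incumbent would get 5.
Among -4, 6, 5, the best is 6 at Moderate. Subgame-perfect outcome: (Moderate, E3) with payoffs (6, 7).
For the simultaneous game, intersect best replies.
Incumbent's best replies: E1→Aggressive; E2→Aggressive; E3→Aggressive; E4→Aggressive.
Entrant's best replies: Soft→E4; Moderate→E3; Aggressive→E2.
Only (Aggressive, E2) has each player best-responding; Nash payoffs (5, 10).
Entrant earns 7 sequentially versus 10 at the Nash outcome: worse off.

worse off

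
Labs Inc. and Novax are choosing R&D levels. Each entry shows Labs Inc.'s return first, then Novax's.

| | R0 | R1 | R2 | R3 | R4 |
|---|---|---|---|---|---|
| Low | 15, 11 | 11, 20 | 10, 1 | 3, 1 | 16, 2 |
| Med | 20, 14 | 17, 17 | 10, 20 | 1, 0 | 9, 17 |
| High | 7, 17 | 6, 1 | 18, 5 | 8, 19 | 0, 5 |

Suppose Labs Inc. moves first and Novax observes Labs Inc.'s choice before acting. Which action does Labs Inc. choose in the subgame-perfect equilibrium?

Low

Solve by backward induction (Labs Inc. leads).
- Low: Novax compares 11, 20, 1, 1, 2 and picks R1; Labs Inc. would get 11.
- Med: Novax compares 14, 17, 20, 0, 17 and picks R2; Labs Inc. would get 10.
- High: Novax compares 17, 1, 5, 19, 5 and picks R3; Labs Inc. would get 8.
Among 11, 10, 8, the best is 11 at Low. Subgame-perfect outcome: (Low, R1) with payoffs (11, 20).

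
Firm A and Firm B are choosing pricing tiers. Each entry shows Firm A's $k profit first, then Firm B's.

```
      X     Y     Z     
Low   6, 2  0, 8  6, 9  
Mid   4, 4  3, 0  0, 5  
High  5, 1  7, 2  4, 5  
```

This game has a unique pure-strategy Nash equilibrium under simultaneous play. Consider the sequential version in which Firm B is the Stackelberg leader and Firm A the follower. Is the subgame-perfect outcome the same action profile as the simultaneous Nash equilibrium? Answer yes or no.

Work backward from Firm A's decision.
- X: Firm A compares 6, 4, 5 and picks Low; Firm B would get 2.
- Y: Firm A compares 0, 3, 7 and picks High; Firm B would get 2.
- Z: Firm A compares 6, 0, 4 and picks Low; Firm B would get 9.
Firm B's induced payoffs are 2, 2, 9, so Firm B commits to Z. Subgame-perfect outcome: (Low, Z) with payoffs (6, 9).
For the simultaneous game, intersect best replies.
Firm A's best replies: X→Low; Y→High; Z→Low.
Firm B's best replies: Low→Z; Mid→Z; High→Z.
The unique mutual best reply is (Low, Z), giving (6, 9).
Sequential outcome (Low, Z) coincides with the Nash profile (Low, Z).

yes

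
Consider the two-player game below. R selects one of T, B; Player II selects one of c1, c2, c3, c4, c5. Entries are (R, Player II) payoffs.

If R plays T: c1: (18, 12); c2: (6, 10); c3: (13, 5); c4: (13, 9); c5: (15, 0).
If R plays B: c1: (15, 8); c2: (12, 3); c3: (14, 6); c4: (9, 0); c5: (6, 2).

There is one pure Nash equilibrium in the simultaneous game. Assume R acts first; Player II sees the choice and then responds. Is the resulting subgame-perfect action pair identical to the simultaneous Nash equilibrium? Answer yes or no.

Player II best-responds to each possible R move:
- T → Player II plays c1 (best of 12, 10, 5, 9, 0); R gets 18.
- B → Player II plays c1 (best of 8, 3, 6, 0, 2); R gets 15.
Among 18, 15, the best is 18 at T. Subgame-perfect outcome: (T, c1) with payoffs (18, 12).
For the simultaneous game, intersect best replies.
R's best replies: c1→T; c2→B; c3→B; c4→T; c5→T.
Player II's best replies: T→c1; B→c1.
The unique mutual best reply is (T, c1), giving (18, 12).
Sequential outcome (T, c1) coincides with the Nash profile (T, c1).

yes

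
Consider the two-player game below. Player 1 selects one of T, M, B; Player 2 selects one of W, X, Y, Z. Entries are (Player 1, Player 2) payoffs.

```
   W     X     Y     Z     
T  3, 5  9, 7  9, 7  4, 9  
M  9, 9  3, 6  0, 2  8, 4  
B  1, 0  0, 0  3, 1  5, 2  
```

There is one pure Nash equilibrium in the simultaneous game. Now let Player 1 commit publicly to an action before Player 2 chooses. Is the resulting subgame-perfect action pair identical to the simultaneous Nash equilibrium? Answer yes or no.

Player 2 best-responds to each possible Player 1 move:
- T: BR = Z, leader payoff 4.
- M: BR = W, leader payoff 9.
- B: BR = Z, leader payoff 5.
Player 1's induced payoffs are 4, 9, 5, so Player 1 commits to M. Subgame-perfect outcome: (M, W) with payoffs (9, 9).
Now find the simultaneous Nash equilibrium.
Player 1's best replies: W→M; X→T; Y→T; Z→M.
Player 2's best replies: T→Z; M→W; B→Z.
Only (M, W) has each player best-responding; Nash payoffs (9, 9).
Sequential outcome (M, W) coincides with the Nash profile (M, W).

yes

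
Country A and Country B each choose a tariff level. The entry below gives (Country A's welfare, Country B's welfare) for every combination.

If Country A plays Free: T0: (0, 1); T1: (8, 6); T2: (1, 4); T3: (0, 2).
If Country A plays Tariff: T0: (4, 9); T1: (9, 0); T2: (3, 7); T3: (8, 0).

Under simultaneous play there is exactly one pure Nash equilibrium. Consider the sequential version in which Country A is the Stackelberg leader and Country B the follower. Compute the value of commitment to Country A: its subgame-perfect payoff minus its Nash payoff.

Solve by backward induction (Country A leads).
- Free: Country B compares 1, 6, 4, 2 and picks T1; Country A would get 8.
- Tariff: Country B compares 9, 0, 7, 0 and picks T0; Country A would get 4.
Maximizing over 8, 4, Country A chooses Free. Subgame-perfect outcome: (Free, T1) with payoffs (8, 6).
Under simultaneous play:
Country A's best replies: T0→Tariff; T1→Tariff; T2→Tariff; T3→Tariff.
Country B's best replies: Free→T1; Tariff→T0.
Only (Tariff, T0) has each player best-responding; Nash payoffs (4, 9).
Country A's commitment gain: 8 − 4 = 4.

4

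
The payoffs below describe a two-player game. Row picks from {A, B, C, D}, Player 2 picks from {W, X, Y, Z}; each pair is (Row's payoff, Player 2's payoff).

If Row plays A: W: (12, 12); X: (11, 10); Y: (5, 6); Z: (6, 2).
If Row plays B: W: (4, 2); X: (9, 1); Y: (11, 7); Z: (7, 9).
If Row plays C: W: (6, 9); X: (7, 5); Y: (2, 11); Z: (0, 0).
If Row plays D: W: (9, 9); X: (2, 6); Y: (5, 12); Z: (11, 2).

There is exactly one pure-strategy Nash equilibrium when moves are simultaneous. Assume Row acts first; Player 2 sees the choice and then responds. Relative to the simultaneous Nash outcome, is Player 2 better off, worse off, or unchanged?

Solve by backward induction (Row leads).
- A: BR = W, leader payoff 12.
- B: BR = Z, leader payoff 7.
- C: BR = Y, leader payoff 2.
- D: BR = Y, leader payoff 5.
Maximizing over 12, 7, 2, 5, Row chooses A. Subgame-perfect outcome: (A, W) with payoffs (12, 12).
Under simultaneous play:
Row's best replies: W→A; X→A; Y→B; Z→D.
Player 2's best replies: A→W; B→Z; C→Y; D→Y.
Only (A, W) has each player best-responding; Nash payoffs (12, 12).
Player 2 earns 12 sequentially versus 12 at the Nash outcome: unchanged.

unchanged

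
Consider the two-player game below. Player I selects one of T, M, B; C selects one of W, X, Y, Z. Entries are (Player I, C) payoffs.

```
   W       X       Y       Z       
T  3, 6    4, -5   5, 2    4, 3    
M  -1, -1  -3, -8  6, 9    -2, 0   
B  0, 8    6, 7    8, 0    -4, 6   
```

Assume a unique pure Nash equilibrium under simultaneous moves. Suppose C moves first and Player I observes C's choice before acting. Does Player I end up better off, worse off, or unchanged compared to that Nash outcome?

better off

Solve by backward induction (C leads).
- W: BR = T, leader payoff 6.
- X: BR = B, leader payoff 7.
- Y: BR = B, leader payoff 0.
- Z: BR = T, leader payoff 3.
Among 6, 7, 0, 3, the best is 7 at X. Subgame-perfect outcome: (B, X) with payoffs (6, 7).
Now find the simultaneous Nash equilibrium.
Player I's best replies: W→T; X→B; Y→B; Z→T.
C's best replies: T→W; M→Y; B→W.
Only (T, W) has each player best-responding; Nash payoffs (3, 6).
Player I earns 6 sequentially versus 3 at the Nash outcome: better off.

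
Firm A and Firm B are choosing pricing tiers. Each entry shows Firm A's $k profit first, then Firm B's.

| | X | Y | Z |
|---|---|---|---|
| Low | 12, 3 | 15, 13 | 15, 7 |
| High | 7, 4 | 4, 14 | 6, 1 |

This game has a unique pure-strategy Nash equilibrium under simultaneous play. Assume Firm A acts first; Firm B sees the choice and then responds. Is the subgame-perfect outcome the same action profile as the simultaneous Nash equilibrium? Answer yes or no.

Work backward from Firm B's decision.
- Low → Firm B plays Y (best of 3, 13, 7); Firm A gets 15.
- High → Firm B plays Y (best of 4, 14, 1); Firm A gets 4.
Among 15, 4, the best is 15 at Low. Subgame-perfect outcome: (Low, Y) with payoffs (15, 13).
Now find the simultaneous Nash equilibrium.
Firm A's best replies: X→Low; Y→Low; Z→Low.
Firm B's best replies: Low→Y; High→Y.
The unique mutual best reply is (Low, Y), giving (15, 13).
Sequential outcome (Low, Y) coincides with the Nash profile (Low, Y).

yes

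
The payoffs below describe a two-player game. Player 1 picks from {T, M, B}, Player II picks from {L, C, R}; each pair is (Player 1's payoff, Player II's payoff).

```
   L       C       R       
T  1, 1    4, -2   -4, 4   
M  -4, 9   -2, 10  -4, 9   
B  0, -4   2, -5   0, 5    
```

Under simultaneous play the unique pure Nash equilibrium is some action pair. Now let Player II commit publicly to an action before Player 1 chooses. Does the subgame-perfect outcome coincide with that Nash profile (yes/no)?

yes

Player 1 best-responds to each possible Player II move:
- L → Player 1 plays T (best of 1, -4, 0); Player II gets 1.
- C → Player 1 plays T (best of 4, -2, 2); Player II gets -2.
- R → Player 1 plays B (best of -4, -4, 0); Player II gets 5.
Among 1, -2, 5, the best is 5 at R. Subgame-perfect outcome: (B, R) with payoffs (0, 5).
Now find the simultaneous Nash equilibrium.
Player 1's best replies: L→T; C→T; R→B.
Player II's best replies: T→R; M→C; B→R.
Only (B, R) has each player best-responding; Nash payoffs (0, 5).
Sequential outcome (B, R) coincides with the Nash profile (B, R).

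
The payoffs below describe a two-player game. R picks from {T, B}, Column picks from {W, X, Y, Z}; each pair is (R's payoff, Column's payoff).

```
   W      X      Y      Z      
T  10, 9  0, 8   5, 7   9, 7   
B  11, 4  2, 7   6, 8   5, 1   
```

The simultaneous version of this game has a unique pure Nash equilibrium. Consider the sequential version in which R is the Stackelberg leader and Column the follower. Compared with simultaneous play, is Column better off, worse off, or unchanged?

Backward induction with R moving first.
- T → Column plays W (best of 9, 8, 7, 7); R gets 10.
- B → Column plays Y (best of 4, 7, 8, 1); R gets 6.
Maximizing over 10, 6, R chooses T. Subgame-perfect outcome: (T, W) with payoffs (10, 9).
For the simultaneous game, intersect best replies.
R's best replies: W→B; X→B; Y→B; Z→T.
Column's best replies: T→W; B→Y.
The unique mutual best reply is (B, Y), giving (6, 8).
Column earns 9 sequentially versus 8 at the Nash outcome: better off.

better off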